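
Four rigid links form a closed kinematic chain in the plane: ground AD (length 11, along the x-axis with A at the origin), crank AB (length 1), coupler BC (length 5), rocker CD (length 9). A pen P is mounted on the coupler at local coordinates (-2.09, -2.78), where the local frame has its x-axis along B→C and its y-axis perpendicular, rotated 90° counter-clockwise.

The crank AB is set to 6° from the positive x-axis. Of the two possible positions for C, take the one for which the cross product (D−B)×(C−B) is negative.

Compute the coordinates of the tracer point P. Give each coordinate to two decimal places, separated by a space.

A=(0,0), D=(11.00,0)
B = A + 1.00·(cos6°, sin6°) = (0.9945, 0.1045)
|BD| = 10.0060
circle(B,5.00) ∩ circle(D,9.00): a=2.2047, h=4.4877
  candidates: C₊=(3.2460,4.5689) cross=44.904; C₋=(3.1522,-4.4059) cross=-44.904
  mode - wants cross < 0 → take C=(3.1522,-4.4059) (cross=-44.904)
ex = (C−B)/|BC| = (0.4315,-0.9021); ey = (0.9021,0.4315)
P = B + -2.09·ex + -2.78·ey = (-2.4152,0.7902)

-2.42 0.79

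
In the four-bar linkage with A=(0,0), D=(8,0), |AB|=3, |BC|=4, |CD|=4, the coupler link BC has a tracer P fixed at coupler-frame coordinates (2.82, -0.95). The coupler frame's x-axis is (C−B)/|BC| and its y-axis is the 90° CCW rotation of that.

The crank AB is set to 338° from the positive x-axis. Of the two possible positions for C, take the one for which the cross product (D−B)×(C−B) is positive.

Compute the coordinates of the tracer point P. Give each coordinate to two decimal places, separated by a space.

A=(0,0), D=(8.00,0)
B = A + 3.00·(cos338°, sin338°) = (2.7816, -1.1238)
|BD| = 5.3381
circle(B,4.00) ∩ circle(D,4.00): a=2.6690, h=2.9793
  candidates: C₊=(4.7635,2.3506) cross=15.904; C₋=(6.0180,-3.4744) cross=-15.904
  mode + wants cross > 0 → take C=(4.7635,2.3506) (cross=15.904)
ex = (C−B)/|BC| = (0.4955,0.8686); ey = (-0.8686,0.4955)
P = B + 2.82·ex + -0.95·ey = (5.0040,0.8549)

5.00 0.85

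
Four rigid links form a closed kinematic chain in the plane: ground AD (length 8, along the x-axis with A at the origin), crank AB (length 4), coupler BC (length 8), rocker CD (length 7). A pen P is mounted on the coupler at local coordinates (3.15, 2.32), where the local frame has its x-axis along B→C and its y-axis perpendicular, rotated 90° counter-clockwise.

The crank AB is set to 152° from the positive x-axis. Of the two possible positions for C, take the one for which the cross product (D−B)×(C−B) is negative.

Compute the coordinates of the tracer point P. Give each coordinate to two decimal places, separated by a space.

A=(0,0), D=(8.00,0)
B = A + 4.00·(cos152°, sin152°) = (-3.5318, 1.8779)
|BD| = 11.6837
circle(B,8.00) ∩ circle(D,7.00): a=6.4838, h=4.6862
  candidates: C₊=(3.6209,5.4611) cross=54.752; C₋=(2.1145,-3.7895) cross=-54.752
  mode - wants cross < 0 → take C=(2.1145,-3.7895) (cross=-54.752)
ex = (C−B)/|BC| = (0.7058,-0.7084); ey = (0.7084,0.7058)
P = B + 3.15·ex + 2.32·ey = (0.3350,1.2838)

0.33 1.28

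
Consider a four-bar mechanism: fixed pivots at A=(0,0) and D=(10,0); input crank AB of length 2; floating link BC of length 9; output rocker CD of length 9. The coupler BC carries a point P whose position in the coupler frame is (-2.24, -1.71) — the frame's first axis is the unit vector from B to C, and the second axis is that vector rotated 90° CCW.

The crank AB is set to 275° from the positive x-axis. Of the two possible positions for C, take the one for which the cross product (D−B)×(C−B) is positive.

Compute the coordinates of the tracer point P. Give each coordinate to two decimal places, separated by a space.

0.90 -4.71

A=(0,0), D=(10.00,0)
B = A + 2.00·(cos275°, sin275°) = (0.1743, -1.9924)
|BD| = 10.0257
circle(B,9.00) ∩ circle(D,9.00): a=5.0128, h=7.4747
  candidates: C₊=(3.6017,6.3294) cross=74.939; C₋=(6.5726,-8.3218) cross=-74.939
  mode + wants cross > 0 → take C=(3.6017,6.3294) (cross=74.939)
ex = (C−B)/|BC| = (0.3808,0.9246); ey = (-0.9246,0.3808)
P = B + -2.24·ex + -1.71·ey = (0.9024,-4.7148)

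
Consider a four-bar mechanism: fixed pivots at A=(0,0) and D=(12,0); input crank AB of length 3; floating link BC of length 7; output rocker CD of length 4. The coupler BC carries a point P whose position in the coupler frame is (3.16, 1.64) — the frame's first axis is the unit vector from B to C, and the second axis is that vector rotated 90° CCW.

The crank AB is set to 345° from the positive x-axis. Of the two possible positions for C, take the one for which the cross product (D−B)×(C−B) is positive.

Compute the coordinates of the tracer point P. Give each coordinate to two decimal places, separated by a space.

A=(0,0), D=(12.00,0)
B = A + 3.00·(cos345°, sin345°) = (2.8978, -0.7765)
|BD| = 9.1353
circle(B,7.00) ∩ circle(D,4.00): a=6.3738, h=2.8938
  candidates: C₊=(9.0026,2.6487) cross=26.436; C₋=(9.4945,-3.1181) cross=-26.436
  mode + wants cross > 0 → take C=(9.0026,2.6487) (cross=26.436)
ex = (C−B)/|BC| = (0.8721,0.4893); ey = (-0.4893,0.8721)
P = B + 3.16·ex + 1.64·ey = (4.8512,2.2000)

4.85 2.20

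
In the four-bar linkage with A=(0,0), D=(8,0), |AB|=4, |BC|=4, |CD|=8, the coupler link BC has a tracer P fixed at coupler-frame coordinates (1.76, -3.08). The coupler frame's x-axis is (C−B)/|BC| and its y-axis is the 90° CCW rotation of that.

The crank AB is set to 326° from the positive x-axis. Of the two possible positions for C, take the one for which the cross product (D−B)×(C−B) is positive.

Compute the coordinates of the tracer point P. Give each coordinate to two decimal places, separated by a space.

A=(0,0), D=(8.00,0)
B = A + 4.00·(cos326°, sin326°) = (3.3162, -2.2368)
|BD| = 5.1905
circle(B,4.00) ∩ circle(D,8.00): a=-2.0285, h=3.4475
  candidates: C₊=(-0.0000,-0.0000) cross=17.894; C₋=(2.9713,-6.2219) cross=-17.894
  mode + wants cross > 0 → take C=(-0.0000,-0.0000) (cross=17.894)
ex = (C−B)/|BC| = (-0.8290,0.5592); ey = (-0.5592,-0.8290)
P = B + 1.76·ex + -3.08·ey = (3.5794,1.3008)

3.58 1.30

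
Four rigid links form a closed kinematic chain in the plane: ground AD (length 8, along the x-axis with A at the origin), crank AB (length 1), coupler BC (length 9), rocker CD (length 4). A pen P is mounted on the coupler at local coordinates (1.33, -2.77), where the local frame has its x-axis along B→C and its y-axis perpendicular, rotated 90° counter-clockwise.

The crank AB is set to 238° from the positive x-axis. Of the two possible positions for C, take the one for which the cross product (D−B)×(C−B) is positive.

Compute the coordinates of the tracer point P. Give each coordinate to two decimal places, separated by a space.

A=(0,0), D=(8.00,0)
B = A + 1.00·(cos238°, sin238°) = (-0.5299, -0.8480)
|BD| = 8.5720
circle(B,9.00) ∩ circle(D,4.00): a=8.0774, h=3.9693
  candidates: C₊=(7.1152,3.9009) cross=34.025; C₋=(7.9006,-3.9988) cross=-34.025
  mode + wants cross > 0 → take C=(7.1152,3.9009) (cross=34.025)
ex = (C−B)/|BC| = (0.8495,0.5277); ey = (-0.5277,0.8495)
P = B + 1.33·ex + -2.77·ey = (2.0615,-2.4992)

2.06 -2.50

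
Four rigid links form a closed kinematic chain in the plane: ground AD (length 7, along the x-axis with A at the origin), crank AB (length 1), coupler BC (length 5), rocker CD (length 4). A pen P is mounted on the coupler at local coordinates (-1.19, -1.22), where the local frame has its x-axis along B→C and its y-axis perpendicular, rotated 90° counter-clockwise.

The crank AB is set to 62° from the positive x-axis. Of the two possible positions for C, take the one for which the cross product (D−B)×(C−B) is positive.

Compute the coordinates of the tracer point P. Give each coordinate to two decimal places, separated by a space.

0.04 -0.77

A=(0,0), D=(7.00,0)
B = A + 1.00·(cos62°, sin62°) = (0.4695, 0.8829)
|BD| = 6.5899
circle(B,5.00) ∩ circle(D,4.00): a=3.9778, h=3.0293
  candidates: C₊=(4.8173,3.3520) cross=19.963; C₋=(4.0056,-2.6520) cross=-19.963
  mode + wants cross > 0 → take C=(4.8173,3.3520) (cross=19.963)
ex = (C−B)/|BC| = (0.8696,0.4938); ey = (-0.4938,0.8696)
P = B + -1.19·ex + -1.22·ey = (0.0371,-0.7656)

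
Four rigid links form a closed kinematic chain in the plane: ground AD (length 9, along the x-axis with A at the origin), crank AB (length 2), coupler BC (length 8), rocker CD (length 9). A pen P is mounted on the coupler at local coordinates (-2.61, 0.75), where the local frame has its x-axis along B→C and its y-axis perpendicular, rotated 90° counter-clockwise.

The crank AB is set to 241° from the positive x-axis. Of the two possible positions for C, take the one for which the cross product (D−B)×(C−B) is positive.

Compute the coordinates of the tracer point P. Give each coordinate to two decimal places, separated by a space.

A=(0,0), D=(9.00,0)
B = A + 2.00·(cos241°, sin241°) = (-0.9696, -1.7492)
|BD| = 10.1219
circle(B,8.00) ∩ circle(D,9.00): a=4.2212, h=6.7957
  candidates: C₊=(2.0137,5.6737) cross=68.785; C₋=(4.3625,-7.7132) cross=-68.785
  mode + wants cross > 0 → take C=(2.0137,5.6737) (cross=68.785)
ex = (C−B)/|BC| = (0.3729,0.9279); ey = (-0.9279,0.3729)
P = B + -2.61·ex + 0.75·ey = (-2.6388,-3.8913)

-2.64 -3.89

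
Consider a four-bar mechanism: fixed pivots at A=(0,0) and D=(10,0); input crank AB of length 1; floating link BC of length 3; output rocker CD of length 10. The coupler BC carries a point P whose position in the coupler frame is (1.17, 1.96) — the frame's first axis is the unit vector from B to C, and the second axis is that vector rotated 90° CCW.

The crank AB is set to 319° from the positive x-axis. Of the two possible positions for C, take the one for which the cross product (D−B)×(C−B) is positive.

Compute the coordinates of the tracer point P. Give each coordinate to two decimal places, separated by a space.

A=(0,0), D=(10.00,0)
B = A + 1.00·(cos319°, sin319°) = (0.7547, -0.6561)
|BD| = 9.2685
circle(B,3.00) ∩ circle(D,10.00): a=-0.2748, h=2.9874
  candidates: C₊=(0.2691,2.3044) cross=27.689; C₋=(0.6920,-3.6554) cross=-27.689
  mode + wants cross > 0 → take C=(0.2691,2.3044) (cross=27.689)
ex = (C−B)/|BC| = (-0.1619,0.9868); ey = (-0.9868,-0.1619)
P = B + 1.17·ex + 1.96·ey = (-1.3688,0.1813)

-1.37 0.18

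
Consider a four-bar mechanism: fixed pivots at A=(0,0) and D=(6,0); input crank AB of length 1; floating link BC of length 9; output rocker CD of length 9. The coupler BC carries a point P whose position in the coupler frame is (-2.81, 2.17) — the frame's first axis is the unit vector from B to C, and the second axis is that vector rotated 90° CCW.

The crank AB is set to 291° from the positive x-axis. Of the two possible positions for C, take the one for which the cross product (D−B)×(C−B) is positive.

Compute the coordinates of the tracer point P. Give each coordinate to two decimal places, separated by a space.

A=(0,0), D=(6.00,0)
B = A + 1.00·(cos291°, sin291°) = (0.3584, -0.9336)
|BD| = 5.7184
circle(B,9.00) ∩ circle(D,9.00): a=2.8592, h=8.5338
  candidates: C₊=(1.7860,7.9525) cross=48.799; C₋=(4.5724,-8.8861) cross=-48.799
  mode + wants cross > 0 → take C=(1.7860,7.9525) (cross=48.799)
ex = (C−B)/|BC| = (0.1586,0.9873); ey = (-0.9873,0.1586)
P = B + -2.81·ex + 2.17·ey = (-2.2299,-3.3638)

-2.23 -3.36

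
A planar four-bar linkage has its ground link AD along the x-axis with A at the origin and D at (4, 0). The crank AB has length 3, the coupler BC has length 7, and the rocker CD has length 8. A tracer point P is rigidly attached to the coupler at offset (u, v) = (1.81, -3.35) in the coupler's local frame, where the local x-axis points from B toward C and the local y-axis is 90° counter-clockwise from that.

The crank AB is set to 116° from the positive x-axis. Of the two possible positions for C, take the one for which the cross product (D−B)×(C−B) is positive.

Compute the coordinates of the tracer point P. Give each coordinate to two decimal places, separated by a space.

2.40 1.86

A=(0,0), D=(4.00,0)
B = A + 3.00·(cos116°, sin116°) = (-1.3151, 2.6964)
|BD| = 5.9599
circle(B,7.00) ∩ circle(D,8.00): a=1.7216, h=6.7850
  candidates: C₊=(3.2898,7.9684) cross=40.438; C₋=(-2.8495,-4.1334) cross=-40.438
  mode + wants cross > 0 → take C=(3.2898,7.9684) (cross=40.438)
ex = (C−B)/|BC| = (0.6579,0.7531); ey = (-0.7531,0.6579)
P = B + 1.81·ex + -3.35·ey = (2.3986,1.8558)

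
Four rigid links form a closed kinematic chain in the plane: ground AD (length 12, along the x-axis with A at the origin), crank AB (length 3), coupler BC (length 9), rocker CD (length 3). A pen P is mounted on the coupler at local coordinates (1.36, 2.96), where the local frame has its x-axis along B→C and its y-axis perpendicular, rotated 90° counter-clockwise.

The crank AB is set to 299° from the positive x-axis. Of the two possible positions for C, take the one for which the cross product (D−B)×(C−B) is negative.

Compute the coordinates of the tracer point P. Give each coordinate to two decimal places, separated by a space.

A=(0,0), D=(12.00,0)
B = A + 3.00·(cos299°, sin299°) = (1.4544, -2.6239)
|BD| = 10.8671
circle(B,9.00) ∩ circle(D,3.00): a=8.7463, h=2.1218
  candidates: C₊=(9.4296,1.5470) cross=23.058; C₋=(10.4543,-2.5711) cross=-23.058
  mode - wants cross < 0 → take C=(10.4543,-2.5711) (cross=-23.058)
ex = (C−B)/|BC| = (1.0000,0.0059); ey = (-0.0059,1.0000)
P = B + 1.36·ex + 2.96·ey = (2.7971,0.3441)

2.80 0.34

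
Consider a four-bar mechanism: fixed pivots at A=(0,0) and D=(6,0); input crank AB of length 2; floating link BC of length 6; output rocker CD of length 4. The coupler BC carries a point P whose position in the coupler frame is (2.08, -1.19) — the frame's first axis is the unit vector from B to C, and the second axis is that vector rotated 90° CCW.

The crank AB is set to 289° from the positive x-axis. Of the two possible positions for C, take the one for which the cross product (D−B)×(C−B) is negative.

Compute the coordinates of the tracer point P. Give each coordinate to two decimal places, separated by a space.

A=(0,0), D=(6.00,0)
B = A + 2.00·(cos289°, sin289°) = (0.6511, -1.8910)
|BD| = 5.6733
circle(B,6.00) ∩ circle(D,4.00): a=4.5993, h=3.8531
  candidates: C₊=(3.7031,3.2748) cross=21.860; C₋=(6.2717,-3.9908) cross=-21.860
  mode - wants cross < 0 → take C=(6.2717,-3.9908) (cross=-21.860)
ex = (C−B)/|BC| = (0.9368,-0.3500); ey = (0.3500,0.9368)
P = B + 2.08·ex + -1.19·ey = (2.1832,-3.7337)

2.18 -3.73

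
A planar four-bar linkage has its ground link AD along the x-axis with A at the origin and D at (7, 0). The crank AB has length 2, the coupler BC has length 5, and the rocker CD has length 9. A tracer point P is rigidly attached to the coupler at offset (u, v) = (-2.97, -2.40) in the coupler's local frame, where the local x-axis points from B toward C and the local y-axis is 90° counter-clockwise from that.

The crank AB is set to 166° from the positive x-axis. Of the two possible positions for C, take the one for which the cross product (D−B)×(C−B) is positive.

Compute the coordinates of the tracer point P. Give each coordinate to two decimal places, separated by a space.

-0.62 -3.10

A=(0,0), D=(7.00,0)
B = A + 2.00·(cos166°, sin166°) = (-1.9406, 0.4838)
|BD| = 8.9537
circle(B,5.00) ∩ circle(D,9.00): a=1.3496, h=4.8144
  candidates: C₊=(-0.3328,5.2183) cross=43.107; C₋=(-0.8531,-4.3965) cross=-43.107
  mode + wants cross > 0 → take C=(-0.3328,5.2183) (cross=43.107)
ex = (C−B)/|BC| = (0.3216,0.9469); ey = (-0.9469,0.3216)
P = B + -2.97·ex + -2.40·ey = (-0.6231,-3.1002)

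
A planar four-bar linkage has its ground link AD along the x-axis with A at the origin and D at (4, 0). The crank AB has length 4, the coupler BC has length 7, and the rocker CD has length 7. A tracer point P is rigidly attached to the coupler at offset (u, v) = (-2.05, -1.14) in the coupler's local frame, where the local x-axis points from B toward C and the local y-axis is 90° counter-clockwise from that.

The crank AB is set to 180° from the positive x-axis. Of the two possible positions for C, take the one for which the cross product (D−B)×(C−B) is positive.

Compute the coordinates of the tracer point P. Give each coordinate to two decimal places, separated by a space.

-4.24 -2.33

A=(0,0), D=(4.00,0)
B = A + 4.00·(cos180°, sin180°) = (-4.0000, 0.0000)
|BD| = 8.0000
circle(B,7.00) ∩ circle(D,7.00): a=4.0000, h=5.7446
  candidates: C₊=(0.0000,5.7446) cross=45.957; C₋=(-0.0000,-5.7446) cross=-45.957
  mode + wants cross > 0 → take C=(0.0000,5.7446) (cross=45.957)
ex = (C−B)/|BC| = (0.5714,0.8207); ey = (-0.8207,0.5714)
P = B + -2.05·ex + -1.14·ey = (-4.2359,-2.3338)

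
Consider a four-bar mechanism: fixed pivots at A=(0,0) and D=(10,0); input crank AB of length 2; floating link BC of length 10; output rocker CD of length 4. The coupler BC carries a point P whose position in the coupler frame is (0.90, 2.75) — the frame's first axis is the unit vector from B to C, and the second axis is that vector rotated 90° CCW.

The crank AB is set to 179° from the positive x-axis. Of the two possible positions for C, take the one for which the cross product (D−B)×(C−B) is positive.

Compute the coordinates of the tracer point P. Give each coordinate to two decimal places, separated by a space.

-2.00 2.93

A=(0,0), D=(10.00,0)
B = A + 2.00·(cos179°, sin179°) = (-1.9997, 0.0349)
|BD| = 11.9997
circle(B,10.00) ∩ circle(D,4.00): a=9.4999, h=3.1227
  candidates: C₊=(7.5093,3.1299) cross=37.471; C₋=(7.4911,-3.1154) cross=-37.471
  mode + wants cross > 0 → take C=(7.5093,3.1299) (cross=37.471)
ex = (C−B)/|BC| = (0.9509,0.3095); ey = (-0.3095,0.9509)
P = B + 0.90·ex + 2.75·ey = (-1.9950,2.9284)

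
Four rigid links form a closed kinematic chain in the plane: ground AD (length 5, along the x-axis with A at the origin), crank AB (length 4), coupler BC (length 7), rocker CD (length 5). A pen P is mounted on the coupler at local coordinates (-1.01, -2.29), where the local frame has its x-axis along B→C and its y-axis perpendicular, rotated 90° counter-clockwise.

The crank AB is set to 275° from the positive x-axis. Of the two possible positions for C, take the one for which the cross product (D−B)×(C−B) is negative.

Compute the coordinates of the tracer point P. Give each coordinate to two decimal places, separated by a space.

-0.80 -6.21

A=(0,0), D=(5.00,0)
B = A + 4.00·(cos275°, sin275°) = (0.3486, -3.9848)
|BD| = 6.1248
circle(B,7.00) ∩ circle(D,5.00): a=5.0217, h=4.8768
  candidates: C₊=(0.9894,2.9858) cross=29.870; C₋=(7.3350,-4.4213) cross=-29.870
  mode - wants cross < 0 → take C=(7.3350,-4.4213) (cross=-29.870)
ex = (C−B)/|BC| = (0.9981,-0.0624); ey = (0.0624,0.9981)
P = B + -1.01·ex + -2.29·ey = (-0.8022,-6.2073)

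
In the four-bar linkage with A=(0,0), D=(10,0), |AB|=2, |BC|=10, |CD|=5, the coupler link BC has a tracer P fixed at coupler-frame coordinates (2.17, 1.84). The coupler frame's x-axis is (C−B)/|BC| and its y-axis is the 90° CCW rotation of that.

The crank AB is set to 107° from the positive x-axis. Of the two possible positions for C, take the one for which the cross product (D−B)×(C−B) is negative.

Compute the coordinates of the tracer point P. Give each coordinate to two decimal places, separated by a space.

2.26 2.04

A=(0,0), D=(10.00,0)
B = A + 2.00·(cos107°, sin107°) = (-0.5847, 1.9126)
|BD| = 10.7562
circle(B,10.00) ∩ circle(D,5.00): a=8.8645, h=4.6283
  candidates: C₊=(8.9614,4.8909) cross=49.783; C₋=(7.3155,-4.2182) cross=-49.783
  mode - wants cross < 0 → take C=(7.3155,-4.2182) (cross=-49.783)
ex = (C−B)/|BC| = (0.7900,-0.6131); ey = (0.6131,0.7900)
P = B + 2.17·ex + 1.84·ey = (2.2577,2.0359)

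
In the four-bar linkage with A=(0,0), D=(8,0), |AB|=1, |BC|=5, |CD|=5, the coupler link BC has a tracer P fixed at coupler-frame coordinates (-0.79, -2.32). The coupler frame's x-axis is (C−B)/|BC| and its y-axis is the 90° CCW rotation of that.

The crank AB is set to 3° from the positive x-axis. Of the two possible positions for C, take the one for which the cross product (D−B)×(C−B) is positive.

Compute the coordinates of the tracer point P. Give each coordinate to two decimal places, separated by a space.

A=(0,0), D=(8.00,0)
B = A + 1.00·(cos3°, sin3°) = (0.9986, 0.0523)
|BD| = 7.0016
circle(B,5.00) ∩ circle(D,5.00): a=3.5008, h=3.5699
  candidates: C₊=(4.5260,3.5960) cross=24.995; C₋=(4.4726,-3.5437) cross=-24.995
  mode + wants cross > 0 → take C=(4.5260,3.5960) (cross=24.995)
ex = (C−B)/|BC| = (0.7055,0.7087); ey = (-0.7087,0.7055)
P = B + -0.79·ex + -2.32·ey = (2.0856,-2.1443)

2.09 -2.14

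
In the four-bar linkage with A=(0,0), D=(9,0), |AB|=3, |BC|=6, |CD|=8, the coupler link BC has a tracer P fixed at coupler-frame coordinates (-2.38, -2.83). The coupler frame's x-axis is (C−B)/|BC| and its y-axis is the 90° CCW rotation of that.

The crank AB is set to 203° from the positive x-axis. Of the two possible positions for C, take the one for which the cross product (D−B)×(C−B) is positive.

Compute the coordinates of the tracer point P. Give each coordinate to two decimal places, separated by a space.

-2.52 -4.86

A=(0,0), D=(9.00,0)
B = A + 3.00·(cos203°, sin203°) = (-2.7615, -1.1722)
|BD| = 11.8198
circle(B,6.00) ∩ circle(D,8.00): a=4.7254, h=3.6973
  candidates: C₊=(1.5740,2.9755) cross=43.702; C₋=(2.3073,-4.3827) cross=-43.702
  mode + wants cross > 0 → take C=(1.5740,2.9755) (cross=43.702)
ex = (C−B)/|BC| = (0.7226,0.6913); ey = (-0.6913,0.7226)
P = B + -2.38·ex + -2.83·ey = (-2.5249,-4.8624)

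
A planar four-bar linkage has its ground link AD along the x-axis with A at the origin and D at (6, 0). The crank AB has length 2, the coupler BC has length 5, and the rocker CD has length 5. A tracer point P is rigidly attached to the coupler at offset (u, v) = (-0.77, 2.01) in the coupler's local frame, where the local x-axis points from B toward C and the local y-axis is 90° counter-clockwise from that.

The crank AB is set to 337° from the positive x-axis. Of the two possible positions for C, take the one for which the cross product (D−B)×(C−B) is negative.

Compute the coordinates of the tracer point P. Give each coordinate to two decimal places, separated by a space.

A=(0,0), D=(6.00,0)
B = A + 2.00·(cos337°, sin337°) = (1.8410, -0.7815)
|BD| = 4.2318
circle(B,5.00) ∩ circle(D,5.00): a=2.1159, h=4.5302
  candidates: C₊=(3.0839,4.0616) cross=19.171; C₋=(4.7571,-4.8431) cross=-19.171
  mode - wants cross < 0 → take C=(4.7571,-4.8431) (cross=-19.171)
ex = (C−B)/|BC| = (0.5832,-0.8123); ey = (0.8123,0.5832)
P = B + -0.77·ex + 2.01·ey = (3.0247,1.0163)

3.02 1.02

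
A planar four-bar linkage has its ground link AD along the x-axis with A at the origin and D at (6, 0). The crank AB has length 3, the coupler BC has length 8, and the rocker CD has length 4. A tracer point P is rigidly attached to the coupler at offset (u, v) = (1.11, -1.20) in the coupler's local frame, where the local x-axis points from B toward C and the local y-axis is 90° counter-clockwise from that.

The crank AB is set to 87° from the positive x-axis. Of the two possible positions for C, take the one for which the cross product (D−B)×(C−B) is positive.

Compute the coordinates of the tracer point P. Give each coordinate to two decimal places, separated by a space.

A=(0,0), D=(6.00,0)
B = A + 3.00·(cos87°, sin87°) = (0.1570, 2.9959)
|BD| = 6.5663
circle(B,8.00) ∩ circle(D,4.00): a=6.9382, h=3.9827
  candidates: C₊=(8.1481,3.3743) cross=26.151; C₋=(4.5138,-3.7137) cross=-26.151
  mode + wants cross > 0 → take C=(8.1481,3.3743) (cross=26.151)
ex = (C−B)/|BC| = (0.9989,0.0473); ey = (-0.0473,0.9989)
P = B + 1.11·ex + -1.20·ey = (1.3225,1.8497)

1.32 1.85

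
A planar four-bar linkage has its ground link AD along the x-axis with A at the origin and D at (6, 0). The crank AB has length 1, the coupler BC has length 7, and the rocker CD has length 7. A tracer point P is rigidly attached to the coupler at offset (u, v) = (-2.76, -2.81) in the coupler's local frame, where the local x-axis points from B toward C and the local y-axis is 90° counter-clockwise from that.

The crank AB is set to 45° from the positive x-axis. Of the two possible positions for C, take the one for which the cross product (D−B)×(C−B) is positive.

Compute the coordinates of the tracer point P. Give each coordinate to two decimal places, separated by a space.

A=(0,0), D=(6.00,0)
B = A + 1.00·(cos45°, sin45°) = (0.7071, 0.7071)
|BD| = 5.3399
circle(B,7.00) ∩ circle(D,7.00): a=2.6700, h=6.4708
  candidates: C₊=(4.2104,6.7674) cross=34.554; C₋=(2.4967,-6.0603) cross=-34.554
  mode + wants cross > 0 → take C=(4.2104,6.7674) (cross=34.554)
ex = (C−B)/|BC| = (0.5005,0.8658); ey = (-0.8658,0.5005)
P = B + -2.76·ex + -2.81·ey = (1.7586,-3.0887)

1.76 -3.09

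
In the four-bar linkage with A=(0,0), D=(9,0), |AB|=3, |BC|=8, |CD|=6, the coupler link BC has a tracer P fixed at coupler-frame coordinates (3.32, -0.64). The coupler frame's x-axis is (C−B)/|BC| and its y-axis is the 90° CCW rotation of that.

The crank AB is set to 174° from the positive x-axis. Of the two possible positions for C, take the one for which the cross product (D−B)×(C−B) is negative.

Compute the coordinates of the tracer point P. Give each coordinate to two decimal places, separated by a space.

A=(0,0), D=(9.00,0)
B = A + 3.00·(cos174°, sin174°) = (-2.9836, 0.3136)
|BD| = 11.9877
circle(B,8.00) ∩ circle(D,6.00): a=7.1617, h=3.5651
  candidates: C₊=(4.2689,3.6901) cross=42.737; C₋=(4.0824,-3.4377) cross=-42.737
  mode - wants cross < 0 → take C=(4.0824,-3.4377) (cross=-42.737)
ex = (C−B)/|BC| = (0.8832,-0.4689); ey = (0.4689,0.8832)
P = B + 3.32·ex + -0.64·ey = (-0.3513,-1.8085)

-0.35 -1.81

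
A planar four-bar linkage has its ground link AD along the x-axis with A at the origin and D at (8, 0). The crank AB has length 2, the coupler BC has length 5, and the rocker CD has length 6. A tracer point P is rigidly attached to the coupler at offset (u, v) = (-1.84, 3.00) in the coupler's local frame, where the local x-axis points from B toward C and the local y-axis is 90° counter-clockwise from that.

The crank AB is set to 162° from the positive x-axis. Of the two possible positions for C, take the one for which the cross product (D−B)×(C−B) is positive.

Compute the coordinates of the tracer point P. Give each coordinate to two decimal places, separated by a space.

A=(0,0), D=(8.00,0)
B = A + 2.00·(cos162°, sin162°) = (-1.9021, 0.6180)
|BD| = 9.9214
circle(B,5.00) ∩ circle(D,6.00): a=4.4063, h=2.3631
  candidates: C₊=(2.6429,2.7021) cross=23.445; C₋=(2.3485,-2.0150) cross=-23.445
  mode + wants cross > 0 → take C=(2.6429,2.7021) (cross=23.445)
ex = (C−B)/|BC| = (0.9090,0.4168); ey = (-0.4168,0.9090)
P = B + -1.84·ex + 3.00·ey = (-4.8251,2.5781)

-4.83 2.58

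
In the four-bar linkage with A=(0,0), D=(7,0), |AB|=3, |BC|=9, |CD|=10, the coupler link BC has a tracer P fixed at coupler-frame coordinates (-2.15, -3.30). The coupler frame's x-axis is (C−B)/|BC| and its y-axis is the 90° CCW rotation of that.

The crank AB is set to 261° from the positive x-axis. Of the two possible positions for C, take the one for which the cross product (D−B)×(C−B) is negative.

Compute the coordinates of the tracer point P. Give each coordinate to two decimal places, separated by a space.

A=(0,0), D=(7.00,0)
B = A + 3.00·(cos261°, sin261°) = (-0.4693, -2.9631)
|BD| = 8.0356
circle(B,9.00) ∩ circle(D,10.00): a=2.8355, h=8.5416
  candidates: C₊=(-0.9833,6.0222) cross=68.637; C₋=(5.3161,-9.8572) cross=-68.637
  mode - wants cross < 0 → take C=(5.3161,-9.8572) (cross=-68.637)
ex = (C−B)/|BC| = (0.6428,-0.7660); ey = (0.7660,0.6428)
P = B + -2.15·ex + -3.30·ey = (-4.3792,-3.4374)

-4.38 -3.44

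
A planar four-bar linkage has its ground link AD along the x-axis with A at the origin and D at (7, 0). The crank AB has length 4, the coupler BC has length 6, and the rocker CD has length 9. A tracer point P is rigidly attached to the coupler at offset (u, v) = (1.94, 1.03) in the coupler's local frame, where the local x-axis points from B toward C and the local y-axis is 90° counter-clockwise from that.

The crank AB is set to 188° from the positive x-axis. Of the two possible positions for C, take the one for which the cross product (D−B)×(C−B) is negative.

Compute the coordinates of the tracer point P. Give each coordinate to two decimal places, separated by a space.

A=(0,0), D=(7.00,0)
B = A + 4.00·(cos188°, sin188°) = (-3.9611, -0.5567)
|BD| = 10.9752
circle(B,6.00) ∩ circle(D,9.00): a=3.4375, h=4.9177
  candidates: C₊=(-0.7774,4.5290) cross=53.972; C₋=(-0.2785,-5.2937) cross=-53.972
  mode - wants cross < 0 → take C=(-0.2785,-5.2937) (cross=-53.972)
ex = (C−B)/|BC| = (0.6138,-0.7895); ey = (0.7895,0.6138)
P = B + 1.94·ex + 1.03·ey = (-1.9572,-1.4561)

-1.96 -1.46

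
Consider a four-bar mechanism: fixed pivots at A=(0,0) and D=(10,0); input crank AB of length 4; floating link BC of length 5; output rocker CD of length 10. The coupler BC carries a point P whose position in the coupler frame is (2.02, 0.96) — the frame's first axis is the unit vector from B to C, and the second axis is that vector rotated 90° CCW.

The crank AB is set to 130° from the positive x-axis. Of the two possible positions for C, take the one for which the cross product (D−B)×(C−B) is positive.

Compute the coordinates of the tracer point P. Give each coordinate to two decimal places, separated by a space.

-1.32 4.92

A=(0,0), D=(10.00,0)
B = A + 4.00·(cos130°, sin130°) = (-2.5712, 3.0642)
|BD| = 12.9392
circle(B,5.00) ∩ circle(D,10.00): a=3.5714, h=3.4993
  candidates: C₊=(1.7274,5.6181) cross=45.278; C₋=(0.0700,-1.1813) cross=-45.278
  mode + wants cross > 0 → take C=(1.7274,5.6181) (cross=45.278)
ex = (C−B)/|BC| = (0.8597,0.5108); ey = (-0.5108,0.8597)
P = B + 2.02·ex + 0.96·ey = (-1.3249,4.9213)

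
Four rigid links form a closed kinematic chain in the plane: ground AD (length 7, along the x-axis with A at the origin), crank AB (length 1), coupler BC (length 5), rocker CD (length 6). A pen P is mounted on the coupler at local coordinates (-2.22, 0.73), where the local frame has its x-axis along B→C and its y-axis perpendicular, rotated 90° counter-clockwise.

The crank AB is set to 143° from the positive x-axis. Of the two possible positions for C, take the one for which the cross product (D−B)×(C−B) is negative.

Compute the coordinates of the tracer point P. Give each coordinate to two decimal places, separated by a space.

A=(0,0), D=(7.00,0)
B = A + 1.00·(cos143°, sin143°) = (-0.7986, 0.6018)
|BD| = 7.8218
circle(B,5.00) ∩ circle(D,6.00): a=3.2077, h=3.8354
  candidates: C₊=(2.6947,4.1790) cross=30.000; C₋=(2.1045,-3.4690) cross=-30.000
  mode - wants cross < 0 → take C=(2.1045,-3.4690) (cross=-30.000)
ex = (C−B)/|BC| = (0.5806,-0.8142); ey = (0.8142,0.5806)
P = B + -2.22·ex + 0.73·ey = (-1.4933,2.8331)

-1.49 2.83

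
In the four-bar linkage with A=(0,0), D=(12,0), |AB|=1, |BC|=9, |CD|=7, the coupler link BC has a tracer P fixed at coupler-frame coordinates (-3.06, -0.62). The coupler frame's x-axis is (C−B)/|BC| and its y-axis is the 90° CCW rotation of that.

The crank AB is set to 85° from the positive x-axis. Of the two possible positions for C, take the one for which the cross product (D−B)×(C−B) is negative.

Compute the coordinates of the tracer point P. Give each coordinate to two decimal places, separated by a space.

A=(0,0), D=(12.00,0)
B = A + 1.00·(cos85°, sin85°) = (0.0872, 0.9962)
|BD| = 11.9544
circle(B,9.00) ∩ circle(D,7.00): a=7.3156, h=5.2423
  candidates: C₊=(7.8142,5.6106) cross=62.669; C₋=(6.9405,-4.8375) cross=-62.669
  mode - wants cross < 0 → take C=(6.9405,-4.8375) (cross=-62.669)
ex = (C−B)/|BC| = (0.7615,-0.6482); ey = (0.6482,0.7615)
P = B + -3.06·ex + -0.62·ey = (-2.6449,2.5075)

-2.64 2.51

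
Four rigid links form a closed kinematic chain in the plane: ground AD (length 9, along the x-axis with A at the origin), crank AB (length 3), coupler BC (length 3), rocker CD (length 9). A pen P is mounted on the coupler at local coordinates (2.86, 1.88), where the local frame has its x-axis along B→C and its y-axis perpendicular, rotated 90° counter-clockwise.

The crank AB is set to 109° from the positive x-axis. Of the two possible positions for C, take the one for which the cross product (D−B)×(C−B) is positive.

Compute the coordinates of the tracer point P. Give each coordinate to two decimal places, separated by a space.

0.05 6.10

A=(0,0), D=(9.00,0)
B = A + 3.00·(cos109°, sin109°) = (-0.9767, 2.8366)
|BD| = 10.3721
circle(B,3.00) ∩ circle(D,9.00): a=1.7152, h=2.4613
  candidates: C₊=(1.3462,4.7350) cross=25.529; C₋=(-0.0000,-0.0000) cross=-25.529
  mode + wants cross > 0 → take C=(1.3462,4.7350) (cross=25.529)
ex = (C−B)/|BC| = (0.7743,0.6328); ey = (-0.6328,0.7743)
P = B + 2.86·ex + 1.88·ey = (0.0482,6.1021)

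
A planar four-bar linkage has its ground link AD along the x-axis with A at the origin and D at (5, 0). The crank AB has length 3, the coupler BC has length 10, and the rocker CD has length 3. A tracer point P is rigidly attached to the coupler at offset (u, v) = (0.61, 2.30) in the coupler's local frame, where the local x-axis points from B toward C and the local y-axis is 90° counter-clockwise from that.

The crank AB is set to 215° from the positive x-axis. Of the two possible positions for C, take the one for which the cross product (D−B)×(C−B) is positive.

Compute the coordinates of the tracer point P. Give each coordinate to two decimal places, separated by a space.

A=(0,0), D=(5.00,0)
B = A + 3.00·(cos215°, sin215°) = (-2.4575, -1.7207)
|BD| = 7.6534
circle(B,10.00) ∩ circle(D,3.00): a=9.7718, h=2.1243
  candidates: C₊=(6.5865,2.5462) cross=16.258; C₋=(7.5417,-1.5936) cross=-16.258
  mode + wants cross > 0 → take C=(6.5865,2.5462) (cross=16.258)
ex = (C−B)/|BC| = (0.9044,0.4267); ey = (-0.4267,0.9044)
P = B + 0.61·ex + 2.30·ey = (-2.8872,0.6197)

-2.89 0.62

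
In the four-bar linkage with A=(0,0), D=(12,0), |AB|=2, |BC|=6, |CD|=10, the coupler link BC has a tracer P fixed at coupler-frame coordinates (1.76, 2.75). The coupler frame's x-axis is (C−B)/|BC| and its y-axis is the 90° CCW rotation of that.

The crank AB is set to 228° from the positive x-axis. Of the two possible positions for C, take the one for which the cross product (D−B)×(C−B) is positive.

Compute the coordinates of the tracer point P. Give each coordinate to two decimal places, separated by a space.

-2.33 1.63

A=(0,0), D=(12.00,0)
B = A + 2.00·(cos228°, sin228°) = (-1.3383, -1.4863)
|BD| = 13.4208
circle(B,6.00) ∩ circle(D,10.00): a=4.3261, h=4.1576
  candidates: C₊=(2.5008,3.1248) cross=55.798; C₋=(3.4216,-5.1392) cross=-55.798
  mode + wants cross > 0 → take C=(2.5008,3.1248) (cross=55.798)
ex = (C−B)/|BC| = (0.6398,0.7685); ey = (-0.7685,0.6398)
P = B + 1.76·ex + 2.75·ey = (-2.3256,1.6258)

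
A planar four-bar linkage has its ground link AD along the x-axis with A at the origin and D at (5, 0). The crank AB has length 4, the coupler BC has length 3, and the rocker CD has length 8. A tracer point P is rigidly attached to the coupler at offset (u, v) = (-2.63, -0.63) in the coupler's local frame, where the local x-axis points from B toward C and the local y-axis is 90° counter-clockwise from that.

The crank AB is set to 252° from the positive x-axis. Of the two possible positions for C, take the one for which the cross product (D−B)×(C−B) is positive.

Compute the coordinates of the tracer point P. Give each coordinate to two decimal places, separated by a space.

A=(0,0), D=(5.00,0)
B = A + 4.00·(cos252°, sin252°) = (-1.2361, -3.8042)
|BD| = 7.3048
circle(B,3.00) ∩ circle(D,8.00): a=-0.1122, h=2.9979
  candidates: C₊=(-2.8931,-1.3034) cross=21.899; C₋=(0.2294,-6.4219) cross=-21.899
  mode + wants cross > 0 → take C=(-2.8931,-1.3034) (cross=21.899)
ex = (C−B)/|BC| = (-0.5523,0.8336); ey = (-0.8336,-0.5523)
P = B + -2.63·ex + -0.63·ey = (0.7418,-5.6487)

0.74 -5.65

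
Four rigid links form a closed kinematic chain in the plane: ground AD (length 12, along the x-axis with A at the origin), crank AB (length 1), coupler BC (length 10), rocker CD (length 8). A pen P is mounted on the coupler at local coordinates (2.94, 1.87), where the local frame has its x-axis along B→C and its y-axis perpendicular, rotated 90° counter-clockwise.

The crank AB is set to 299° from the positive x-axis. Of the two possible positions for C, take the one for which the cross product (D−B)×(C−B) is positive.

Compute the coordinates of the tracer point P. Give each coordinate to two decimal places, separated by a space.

A=(0,0), D=(12.00,0)
B = A + 1.00·(cos299°, sin299°) = (0.4848, -0.8746)
|BD| = 11.5484
circle(B,10.00) ∩ circle(D,8.00): a=7.3328, h=6.7992
  candidates: C₊=(7.2816,6.4604) cross=78.520; C₋=(8.3115,-7.0990) cross=-78.520
  mode + wants cross > 0 → take C=(7.2816,6.4604) (cross=78.520)
ex = (C−B)/|BC| = (0.6797,0.7335); ey = (-0.7335,0.6797)
P = B + 2.94·ex + 1.87·ey = (1.1114,2.5529)

1.11 2.55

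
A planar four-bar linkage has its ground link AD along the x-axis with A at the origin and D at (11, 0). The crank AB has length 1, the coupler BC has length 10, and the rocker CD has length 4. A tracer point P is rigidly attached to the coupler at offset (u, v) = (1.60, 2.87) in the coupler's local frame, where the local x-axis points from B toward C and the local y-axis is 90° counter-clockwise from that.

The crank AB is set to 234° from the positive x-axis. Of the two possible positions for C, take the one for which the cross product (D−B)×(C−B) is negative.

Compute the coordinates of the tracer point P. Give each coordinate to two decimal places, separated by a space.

A=(0,0), D=(11.00,0)
B = A + 1.00·(cos234°, sin234°) = (-0.5878, -0.8090)
|BD| = 11.6160
circle(B,10.00) ∩ circle(D,4.00): a=9.4237, h=3.3457
  candidates: C₊=(8.5800,3.1849) cross=38.864; C₋=(9.0461,-3.4903) cross=-38.864
  mode - wants cross < 0 → take C=(9.0461,-3.4903) (cross=-38.864)
ex = (C−B)/|BC| = (0.9634,-0.2681); ey = (0.2681,0.9634)
P = B + 1.60·ex + 2.87·ey = (1.7232,1.5269)

1.72 1.53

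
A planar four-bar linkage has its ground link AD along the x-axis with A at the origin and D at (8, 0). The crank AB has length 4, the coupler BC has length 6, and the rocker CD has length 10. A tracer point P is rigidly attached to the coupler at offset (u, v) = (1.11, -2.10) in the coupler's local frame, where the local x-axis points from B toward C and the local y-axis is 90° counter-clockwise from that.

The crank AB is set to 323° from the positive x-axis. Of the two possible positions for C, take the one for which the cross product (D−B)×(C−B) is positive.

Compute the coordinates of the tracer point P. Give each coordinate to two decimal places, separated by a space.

3.30 -0.03

A=(0,0), D=(8.00,0)
B = A + 4.00·(cos323°, sin323°) = (3.1945, -2.4073)
|BD| = 5.3747
circle(B,6.00) ∩ circle(D,10.00): a=-3.2665, h=5.0329
  candidates: C₊=(-1.9802,0.6296) cross=27.050; C₋=(2.5282,-8.3701) cross=-27.050
  mode + wants cross > 0 → take C=(-1.9802,0.6296) (cross=27.050)
ex = (C−B)/|BC| = (-0.8625,0.5061); ey = (-0.5061,-0.8625)
P = B + 1.11·ex + -2.10·ey = (3.3001,-0.0343)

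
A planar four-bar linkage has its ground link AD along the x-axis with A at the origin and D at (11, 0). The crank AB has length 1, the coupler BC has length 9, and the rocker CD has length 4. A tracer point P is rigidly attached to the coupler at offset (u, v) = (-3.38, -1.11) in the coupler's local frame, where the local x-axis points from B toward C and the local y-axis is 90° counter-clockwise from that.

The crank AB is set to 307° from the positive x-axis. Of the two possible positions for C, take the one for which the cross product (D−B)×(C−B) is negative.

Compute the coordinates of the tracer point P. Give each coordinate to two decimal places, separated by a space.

-2.96 -0.82

A=(0,0), D=(11.00,0)
B = A + 1.00·(cos307°, sin307°) = (0.6018, -0.7986)
|BD| = 10.4288
circle(B,9.00) ∩ circle(D,4.00): a=8.3308, h=3.4056
  candidates: C₊=(8.6473,3.2350) cross=35.517; C₋=(9.1689,-3.5563) cross=-35.517
  mode - wants cross < 0 → take C=(9.1689,-3.5563) (cross=-35.517)
ex = (C−B)/|BC| = (0.9519,-0.3064); ey = (0.3064,0.9519)
P = B + -3.38·ex + -1.11·ey = (-2.9557,-0.8196)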